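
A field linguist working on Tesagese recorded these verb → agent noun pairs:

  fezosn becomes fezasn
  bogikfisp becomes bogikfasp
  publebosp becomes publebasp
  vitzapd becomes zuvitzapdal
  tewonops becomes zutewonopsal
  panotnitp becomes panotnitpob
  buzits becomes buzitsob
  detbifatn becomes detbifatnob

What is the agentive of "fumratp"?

fumratpob

bogikfisp and panotnitp both end in -p yet inflect differently (bogikfasp, panotnitpob), so the final letter is not what conditions the rule; the second-to-last letter is.
"fumratp" has second-to-last letter 't'. The stems whose second-to-last letter is 't' (panotnitp → panotnitpob, buzits → buzitsob, detbifatn → detbifatnob) add -ob.
So fumratp → fumratpob.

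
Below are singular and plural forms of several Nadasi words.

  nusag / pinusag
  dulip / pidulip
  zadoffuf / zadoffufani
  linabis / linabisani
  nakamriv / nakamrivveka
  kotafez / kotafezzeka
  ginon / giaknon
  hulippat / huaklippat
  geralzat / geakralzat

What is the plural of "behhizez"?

behhizezzeka

dulip and linabis both have last vowel 'i' yet inflect differently (pidulip, linabisani), so the last vowel is not what conditions the rule; the final letter is.
"behhizez" ends in -z. The one such stem in the data (kotafez → kotafezzeka) doubles the final consonant and adds -eka (as does nakamriv), so the same rule applies.
So behhizez → behhizezzeka.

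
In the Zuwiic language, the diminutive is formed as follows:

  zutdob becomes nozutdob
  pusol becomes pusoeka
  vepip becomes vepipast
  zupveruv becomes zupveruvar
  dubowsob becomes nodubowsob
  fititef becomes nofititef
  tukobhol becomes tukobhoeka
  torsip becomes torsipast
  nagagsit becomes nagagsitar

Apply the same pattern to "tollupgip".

nagagsit and torsip both have last vowel 'i' yet inflect differently (nagagsitar, torsipast), so the last vowel is not what conditions the rule; the final letter is.
"tollupgip" ends in -p. The stems ending in -p (torsip → torsipast, vepip → vepipast) add -ast.
So tollupgip → tollupgipast.

tollupgipast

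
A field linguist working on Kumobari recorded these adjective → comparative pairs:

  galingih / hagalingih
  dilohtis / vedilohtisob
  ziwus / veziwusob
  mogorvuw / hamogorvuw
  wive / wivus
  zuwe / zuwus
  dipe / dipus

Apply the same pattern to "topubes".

vetopubesob

ziwus and mogorvuw both have last vowel 'u' yet inflect differently (veziwusob, hamogorvuw), so the last vowel is not what conditions the rule; the final letter is.
"topubes" ends in -s. The stems ending in -s (ziwus → veziwusob, dilohtis → vedilohtisob) add ve- … -ob around the stem.
The other patterns: stems ending in -e drop the final letter and add -us; stems ending in -h or -w add the prefix ha-.
So topubes → vetopubesob.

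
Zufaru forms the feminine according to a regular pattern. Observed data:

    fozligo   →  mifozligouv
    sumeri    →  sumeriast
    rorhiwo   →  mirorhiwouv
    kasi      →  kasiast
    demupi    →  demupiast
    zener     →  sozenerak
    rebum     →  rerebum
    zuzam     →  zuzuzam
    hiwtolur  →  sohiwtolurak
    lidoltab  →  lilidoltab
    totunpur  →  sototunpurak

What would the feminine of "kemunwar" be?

totunpur and rebum both have last vowel 'u' yet inflect differently (sototunpurak, rerebum), so the last vowel is not what conditions the rule; the final letter is.
"kemunwar" ends in -r. The stems ending in -r (totunpur → sototunpurak, hiwtolur → sohiwtolurak, zener → sozenerak) add so- … -ak around the stem.
So kemunwar → sokemunwarak.

sokemunwarak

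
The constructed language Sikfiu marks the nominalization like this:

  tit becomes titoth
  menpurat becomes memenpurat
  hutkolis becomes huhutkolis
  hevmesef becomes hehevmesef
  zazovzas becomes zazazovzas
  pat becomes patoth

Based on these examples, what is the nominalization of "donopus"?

tit and menpurat both end in -t yet inflect differently (titoth, memenpurat), so the final letter is not what conditions the rule; the number of vowels is.
"donopus" has 3 vowels. The stems with 3 vowels (menpurat → memenpurat, hevmesef → hehevmesef, hutkolis → huhutkolis) repeat the first consonant+vowel as a prefix.
So donopus → dodonopus.

dodonopus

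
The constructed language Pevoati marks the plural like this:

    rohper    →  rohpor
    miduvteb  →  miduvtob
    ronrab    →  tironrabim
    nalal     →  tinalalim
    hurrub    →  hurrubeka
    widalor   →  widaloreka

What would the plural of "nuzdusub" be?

miduvteb and ronrab both end in -b yet inflect differently (miduvtob, tironrabim), so the final letter is not what conditions the rule; the last vowel is.
"nuzdusub" has last vowel 'u'. The one such stem in the data (hurrub → hurrubeka) adds -eka, so the same rule applies.
So nuzdusub → nuzdusubeka.

nuzdusubeka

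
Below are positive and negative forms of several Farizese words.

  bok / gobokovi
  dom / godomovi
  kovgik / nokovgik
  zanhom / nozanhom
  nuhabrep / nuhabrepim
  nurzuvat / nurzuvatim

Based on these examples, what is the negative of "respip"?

bok and kovgik both end in -k yet inflect differently (gobokovi, nokovgik), so the final letter is not what conditions the rule; the number of vowels is.
"respip" has 2 vowels. The stems with 2 vowels (kovgik → nokovgik, zanhom → nozanhom) add the prefix no-.
The other patterns: stems with 1 vowel add go- … -ovi around the stem; stems with 3 vowels add -im.
So respip → norespip.

norespip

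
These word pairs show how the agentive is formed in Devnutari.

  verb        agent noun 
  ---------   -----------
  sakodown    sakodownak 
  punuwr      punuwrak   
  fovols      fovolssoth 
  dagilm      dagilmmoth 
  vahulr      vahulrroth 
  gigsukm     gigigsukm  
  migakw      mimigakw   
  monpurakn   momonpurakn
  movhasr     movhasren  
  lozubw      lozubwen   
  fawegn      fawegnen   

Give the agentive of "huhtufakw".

punuwr and vahulr both end in -r yet inflect differently (punuwrak, vahulrroth), so the final letter is not what conditions the rule; the second-to-last letter is.
"huhtufakw" has second-to-last letter 'k'. The stems whose second-to-last letter is 'k' (gigsukm → gigigsukm, migakw → mimigakw, monpurakn → momonpurakn) repeat the first consonant+vowel as a prefix.
The other patterns: stems whose second-to-last letter is 'w' add -ak; stems whose second-to-last letter is 'l' double the final consonant and add -oth; stems whose second-to-last letter is 'b', 'g' or 's' add -en.
So huhtufakw → huhuhtufakw.

huhuhtufakw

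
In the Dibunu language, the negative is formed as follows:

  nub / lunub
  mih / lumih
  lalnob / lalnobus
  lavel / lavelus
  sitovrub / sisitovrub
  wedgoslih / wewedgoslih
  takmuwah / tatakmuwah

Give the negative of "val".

luval

"val" has 1 vowel. The stems with 1 vowel (nub → lunub, mih → lumih) add the prefix lu-.
So val → luval.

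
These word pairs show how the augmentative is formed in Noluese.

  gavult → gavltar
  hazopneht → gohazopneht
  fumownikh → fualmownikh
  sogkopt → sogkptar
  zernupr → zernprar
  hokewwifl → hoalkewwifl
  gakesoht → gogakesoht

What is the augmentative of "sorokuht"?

gosorokuht

"sorokuht" has second-to-last letter 'h'. The stems whose second-to-last letter is 'h' (hazopneht → gohazopneht, gakesoht → gogakesoht) add the prefix go-.
The other patterns: stems whose second-to-last letter is 'f' or 'k' insert -al- after the first vowel; stems whose second-to-last letter is 'l' or 'p' delete the last vowel and add -ar.
So sorokuht → gosorokuht.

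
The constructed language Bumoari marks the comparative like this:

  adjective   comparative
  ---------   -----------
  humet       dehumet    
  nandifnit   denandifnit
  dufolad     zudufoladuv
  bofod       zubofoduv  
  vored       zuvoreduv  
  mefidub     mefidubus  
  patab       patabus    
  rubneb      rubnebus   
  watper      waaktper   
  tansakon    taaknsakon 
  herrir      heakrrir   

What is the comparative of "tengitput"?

humet and vored both have last vowel 'e' yet inflect differently (dehumet, zuvoreduv), so the last vowel is not what conditions the rule; the final letter is.
"tengitput" ends in -t. The stems ending in -t (humet → dehumet, nandifnit → denandifnit) add the prefix de-.
So tengitput → detengitput.

detengitput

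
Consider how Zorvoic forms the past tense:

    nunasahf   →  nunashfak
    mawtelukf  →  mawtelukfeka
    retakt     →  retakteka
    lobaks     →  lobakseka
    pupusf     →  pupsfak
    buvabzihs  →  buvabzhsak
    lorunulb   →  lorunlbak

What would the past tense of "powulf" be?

powlfak

lobaks and buvabzihs both end in -s yet inflect differently (lobakseka, buvabzhsak), so the final letter is not what conditions the rule; the second-to-last letter is.
"powulf" has second-to-last letter 'l'. The one such stem in the data (lorunulb → lorunlbak) deletes the last vowel and adds -ak (as do buvabzihs, pupusf), so the same rule applies.
So powulf → powlfak.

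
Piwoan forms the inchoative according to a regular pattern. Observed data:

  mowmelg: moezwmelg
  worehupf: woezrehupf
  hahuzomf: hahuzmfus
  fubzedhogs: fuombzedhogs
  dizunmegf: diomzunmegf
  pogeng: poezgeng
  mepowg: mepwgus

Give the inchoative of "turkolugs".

tuomrkolugs

hahuzomf and dizunmegf both end in -f yet inflect differently (hahuzmfus, diomzunmegf), so the final letter is not what conditions the rule; the second-to-last letter is.
"turkolugs" has second-to-last letter 'g'. The stems whose second-to-last letter is 'g' (fubzedhogs → fuombzedhogs, dizunmegf → diomzunmegf) insert -om- after the first vowel.
The other patterns: stems whose second-to-last letter is 'm' or 'w' delete the last vowel and add -us; stems whose second-to-last letter is 'l', 'n' or 'p' insert -ez- after the first vowel.
So turkolugs → tuomrkolugs.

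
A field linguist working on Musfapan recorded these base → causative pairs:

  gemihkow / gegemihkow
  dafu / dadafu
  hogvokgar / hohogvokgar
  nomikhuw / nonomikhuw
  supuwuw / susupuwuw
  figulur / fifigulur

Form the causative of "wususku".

Every pair shown (gemihkow → gegemihkow, dafu → dadafu, hogvokgar → hohogvokgar, …) follows the same rule: repeat the first consonant+vowel as a prefix.
So wususku → wuwususku.

wuwususku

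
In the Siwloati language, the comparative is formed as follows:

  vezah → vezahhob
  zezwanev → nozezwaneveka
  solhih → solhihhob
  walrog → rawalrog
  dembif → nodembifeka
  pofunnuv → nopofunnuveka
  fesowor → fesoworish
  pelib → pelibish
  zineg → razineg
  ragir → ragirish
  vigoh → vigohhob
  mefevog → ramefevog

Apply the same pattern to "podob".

walrog and vigoh both have last vowel 'o' yet inflect differently (rawalrog, vigohhob), so the last vowel is not what conditions the rule; the final letter is.
"podob" ends in -b. The one such stem in the data (pelib → pelibish) adds -ish, so the same rule applies.
The other patterns: stems ending in -g add the prefix ra-; stems ending in -h double the final consonant and add -ob; stems ending in -f or -v add no- … -eka around the stem.
So podob → podobish.

podobish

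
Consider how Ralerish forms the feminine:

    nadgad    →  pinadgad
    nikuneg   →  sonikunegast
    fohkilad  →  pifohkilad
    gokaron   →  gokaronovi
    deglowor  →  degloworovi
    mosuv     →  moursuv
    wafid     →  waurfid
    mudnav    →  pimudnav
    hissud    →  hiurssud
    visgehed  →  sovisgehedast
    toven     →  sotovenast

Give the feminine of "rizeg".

hissud and nadgad both end in -d yet inflect differently (hiurssud, pinadgad), so the final letter is not what conditions the rule; the last vowel is.
"rizeg" has last vowel 'e'. The stems whose last vowel is 'e' (visgehed → sovisgehedast, toven → sotovenast, nikuneg → sonikunegast) add so- … -ast around the stem.
The other patterns: stems whose last vowel is 'o' add -ovi; stems whose last vowel is 'i' or 'u' insert -ur- after the first vowel; stems whose last vowel is 'a' add the prefix pi-.
So rizeg → sorizegast.

sorizegast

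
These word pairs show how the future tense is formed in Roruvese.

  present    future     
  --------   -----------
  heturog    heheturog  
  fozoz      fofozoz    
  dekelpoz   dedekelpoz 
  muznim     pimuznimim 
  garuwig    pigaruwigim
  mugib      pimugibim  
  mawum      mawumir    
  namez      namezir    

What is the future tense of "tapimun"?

tapimunir

heturog and garuwig both end in -g yet inflect differently (heheturog, pigaruwigim), so the final letter is not what conditions the rule; the last vowel is.
"tapimun" has last vowel 'u'. The one such stem in the data (mawum → mawumir) adds -ir, so the same rule applies.
So tapimun → tapimunir.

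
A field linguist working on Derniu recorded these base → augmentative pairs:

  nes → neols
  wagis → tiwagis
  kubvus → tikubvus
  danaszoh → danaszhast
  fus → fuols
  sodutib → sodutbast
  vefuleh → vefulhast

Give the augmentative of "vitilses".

"vitilses" has 3 vowels. The stems with 3 vowels (danaszoh → danaszhast, vefuleh → vefulhast, sodutib → sodutbast) delete the last vowel and add -ast.
The other patterns: stems with 1 vowel insert -ol- after the first vowel; stems with 2 vowels add the prefix ti-.
So vitilses → vitilssast.

vitilssast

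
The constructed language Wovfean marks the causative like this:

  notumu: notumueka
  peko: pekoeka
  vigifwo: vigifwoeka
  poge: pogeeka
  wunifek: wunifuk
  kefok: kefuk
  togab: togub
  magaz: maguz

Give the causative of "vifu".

vifueka

"vifu" ends in a vowel. The stems ending in a vowel (notumu → notumueka, peko → pekoeka, vigifwo → vigifwoeka) add -eka.
So vifu → vifueka.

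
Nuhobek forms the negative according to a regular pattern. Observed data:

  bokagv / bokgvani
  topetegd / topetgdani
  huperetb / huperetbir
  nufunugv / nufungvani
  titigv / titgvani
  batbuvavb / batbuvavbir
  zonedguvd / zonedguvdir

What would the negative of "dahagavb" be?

dahagavbir

topetegd and zonedguvd both end in -d yet inflect differently (topetgdani, zonedguvdir), so the final letter is not what conditions the rule; the second-to-last letter is.
"dahagavb" has second-to-last letter 'v'. The stems whose second-to-last letter is 'v' (batbuvavb → batbuvavbir, zonedguvd → zonedguvdir) add -ir.
The other pattern: stems whose second-to-last letter is 'g' delete the last vowel and add -ani.
So dahagavb → dahagavbir.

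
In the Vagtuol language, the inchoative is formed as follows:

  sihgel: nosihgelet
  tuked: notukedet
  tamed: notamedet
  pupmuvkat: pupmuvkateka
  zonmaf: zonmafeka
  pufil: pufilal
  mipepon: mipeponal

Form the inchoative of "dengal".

"dengal" has last vowel 'a'. The stems whose last vowel is 'a' (pupmuvkat → pupmuvkateka, zonmaf → zonmafeka) add -eka.
The other patterns: stems whose last vowel is 'e' add no- … -et around the stem; stems whose last vowel is 'i' or 'o' add -al.
So dengal → dengaleka.

dengaleka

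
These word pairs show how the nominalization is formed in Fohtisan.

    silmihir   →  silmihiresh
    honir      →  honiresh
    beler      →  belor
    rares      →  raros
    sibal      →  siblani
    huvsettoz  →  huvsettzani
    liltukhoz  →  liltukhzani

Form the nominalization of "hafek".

silmihir and beler both end in -r yet inflect differently (silmihiresh, belor), so the final letter is not what conditions the rule; the last vowel is.
"hafek" has last vowel 'e'. The stems whose last vowel is 'e' (beler → belor, rares → raros) change the last vowel to 'o'.
So hafek → hafok.

hafok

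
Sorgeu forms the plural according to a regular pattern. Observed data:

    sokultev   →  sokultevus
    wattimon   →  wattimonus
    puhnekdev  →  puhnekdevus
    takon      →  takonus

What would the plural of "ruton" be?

Every pair shown (sokultev → sokultevus, wattimon → wattimonus, puhnekdev → puhnekdevus, …) follows the same rule: add -us.
So ruton → rutonus.

rutonus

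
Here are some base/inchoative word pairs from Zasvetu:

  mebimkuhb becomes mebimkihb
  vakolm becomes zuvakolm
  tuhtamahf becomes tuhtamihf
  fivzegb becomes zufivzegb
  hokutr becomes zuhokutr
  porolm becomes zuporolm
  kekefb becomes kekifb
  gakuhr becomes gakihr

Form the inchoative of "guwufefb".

kekefb and fivzegb both end in -b yet inflect differently (kekifb, zufivzegb), so the final letter is not what conditions the rule; the second-to-last letter is.
"guwufefb" has second-to-last letter 'f'. The one such stem in the data (kekefb → kekifb) changes the last vowel to 'i' (as do gakuhr, tuhtamahf), so the same rule applies.
The other pattern: stems whose second-to-last letter is 'g', 'l' or 't' add the prefix zu-.
So guwufefb → guwufifb.

guwufifb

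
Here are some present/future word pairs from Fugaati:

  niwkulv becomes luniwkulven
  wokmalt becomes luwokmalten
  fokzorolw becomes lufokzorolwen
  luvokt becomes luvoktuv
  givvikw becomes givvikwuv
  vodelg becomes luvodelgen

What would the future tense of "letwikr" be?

letwikruv

fokzorolw and givvikw both end in -w yet inflect differently (lufokzorolwen, givvikwuv), so the final letter is not what conditions the rule; the second-to-last letter is.
"letwikr" has second-to-last letter 'k'. The stems whose second-to-last letter is 'k' (givvikw → givvikwuv, luvokt → luvoktuv) add -uv.
The other pattern: stems whose second-to-last letter is 'l' add lu- … -en around the stem.
So letwikr → letwikruv.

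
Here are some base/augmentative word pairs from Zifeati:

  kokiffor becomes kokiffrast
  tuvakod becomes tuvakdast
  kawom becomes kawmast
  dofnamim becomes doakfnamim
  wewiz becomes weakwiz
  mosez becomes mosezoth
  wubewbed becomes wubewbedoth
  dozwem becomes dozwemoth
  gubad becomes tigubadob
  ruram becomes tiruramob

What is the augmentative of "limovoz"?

"limovoz" has last vowel 'o'. The stems whose last vowel is 'o' (kokiffor → kokiffrast, tuvakod → tuvakdast, kawom → kawmast) delete the last vowel and add -ast.
The other patterns: stems whose last vowel is 'i' insert -ak- after the first vowel; stems whose last vowel is 'e' add -oth; stems whose last vowel is 'a' add ti- … -ob around the stem.
So limovoz → limovzast.

limovzast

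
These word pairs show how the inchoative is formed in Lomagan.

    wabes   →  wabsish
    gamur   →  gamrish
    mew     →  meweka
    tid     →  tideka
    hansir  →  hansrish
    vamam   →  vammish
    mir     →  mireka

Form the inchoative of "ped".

hansir and mir both end in -r yet inflect differently (hansrish, mireka), so the final letter is not what conditions the rule; the number of vowels is.
"ped" has 1 vowel. The stems with 1 vowel (mir → mireka, tid → tideka, mew → meweka) add -eka.
The other pattern: stems with 2 vowels delete the last vowel and add -ish.
So ped → pedeka.

pedeka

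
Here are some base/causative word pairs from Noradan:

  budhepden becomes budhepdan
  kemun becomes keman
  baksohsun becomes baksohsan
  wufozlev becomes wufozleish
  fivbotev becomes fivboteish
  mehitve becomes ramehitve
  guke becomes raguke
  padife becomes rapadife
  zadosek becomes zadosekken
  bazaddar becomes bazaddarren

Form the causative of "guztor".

guztorren

budhepden and wufozlev both have last vowel 'e' yet inflect differently (budhepdan, wufozleish), so the last vowel is not what conditions the rule; the final letter is.
"guztor" ends in -r. The one such stem in the data (bazaddar → bazaddarren) doubles the final consonant and adds -en (as does zadosek), so the same rule applies.
So guztor → guztorren.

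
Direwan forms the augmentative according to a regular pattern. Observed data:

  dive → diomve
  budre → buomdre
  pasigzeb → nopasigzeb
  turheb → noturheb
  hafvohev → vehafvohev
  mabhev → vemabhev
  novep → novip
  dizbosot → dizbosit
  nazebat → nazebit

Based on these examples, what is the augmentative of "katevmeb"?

nokatevmeb

dive and pasigzeb both have last vowel 'e' yet inflect differently (diomve, nopasigzeb), so the last vowel is not what conditions the rule; the final letter is.
"katevmeb" ends in -b. The stems ending in -b (pasigzeb → nopasigzeb, turheb → noturheb) add the prefix no-.
So katevmeb → nokatevmeb.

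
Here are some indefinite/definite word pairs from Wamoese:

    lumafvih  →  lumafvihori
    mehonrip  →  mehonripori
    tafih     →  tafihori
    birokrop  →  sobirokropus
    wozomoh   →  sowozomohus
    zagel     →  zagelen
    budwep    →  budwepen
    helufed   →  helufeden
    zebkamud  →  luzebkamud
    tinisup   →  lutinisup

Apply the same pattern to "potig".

potigori

mehonrip and birokrop both end in -p yet inflect differently (mehonripori, sobirokropus), so the final letter is not what conditions the rule; the last vowel is.
"potig" has last vowel 'i'. The stems whose last vowel is 'i' (lumafvih → lumafvihori, mehonrip → mehonripori, tafih → tafihori) add -ori.
The other patterns: stems whose last vowel is 'o' add so- … -us around the stem; stems whose last vowel is 'e' add -en; stems whose last vowel is 'u' add the prefix lu-.
So potig → potigori.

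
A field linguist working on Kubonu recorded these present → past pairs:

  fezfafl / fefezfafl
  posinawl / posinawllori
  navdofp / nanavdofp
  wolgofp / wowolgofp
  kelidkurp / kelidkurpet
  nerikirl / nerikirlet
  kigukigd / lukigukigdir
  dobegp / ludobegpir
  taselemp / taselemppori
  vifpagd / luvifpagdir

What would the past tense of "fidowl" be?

fidowllori

kelidkurp and dobegp both end in -p yet inflect differently (kelidkurpet, ludobegpir), so the final letter is not what conditions the rule; the second-to-last letter is.
"fidowl" has second-to-last letter 'w'. The one such stem in the data (posinawl → posinawllori) doubles the final consonant and adds -ori (as does taselemp), so the same rule applies.
The other patterns: stems whose second-to-last letter is 'r' add -et; stems whose second-to-last letter is 'g' add lu- … -ir around the stem; stems whose second-to-last letter is 'f' repeat the first consonant+vowel as a prefix.
So fidowl → fidowllori.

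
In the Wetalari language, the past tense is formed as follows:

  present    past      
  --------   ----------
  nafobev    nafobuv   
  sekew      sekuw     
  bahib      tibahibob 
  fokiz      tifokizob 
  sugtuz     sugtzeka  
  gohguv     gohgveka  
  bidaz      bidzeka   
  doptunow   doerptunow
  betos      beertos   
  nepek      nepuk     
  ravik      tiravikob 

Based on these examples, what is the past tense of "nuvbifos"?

doptunow and sekew both end in -w yet inflect differently (doerptunow, sekuw), so the final letter is not what conditions the rule; the last vowel is.
"nuvbifos" has last vowel 'o'. The stems whose last vowel is 'o' (betos → beertos, doptunow → doerptunow) insert -er- after the first vowel.
The other patterns: stems whose last vowel is 'a' or 'u' delete the last vowel and add -eka; stems whose last vowel is 'e' change the last vowel to 'u'; stems whose last vowel is 'i' add ti- … -ob around the stem.
So nuvbifos → nuervbifos.

nuervbifos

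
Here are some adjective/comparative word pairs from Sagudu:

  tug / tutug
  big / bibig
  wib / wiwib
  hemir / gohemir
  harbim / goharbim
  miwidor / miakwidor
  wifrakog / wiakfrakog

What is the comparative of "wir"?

hemir and miwidor both end in -r yet inflect differently (gohemir, miakwidor), so the final letter is not what conditions the rule; the number of vowels is.
"wir" has 1 vowel. The stems with 1 vowel (tug → tutug, big → bibig, wib → wiwib) repeat the first consonant+vowel as a prefix.
The other patterns: stems with 2 vowels add the prefix go-; stems with 3 vowels insert -ak- after the first vowel.
So wir → wiwir.

wiwir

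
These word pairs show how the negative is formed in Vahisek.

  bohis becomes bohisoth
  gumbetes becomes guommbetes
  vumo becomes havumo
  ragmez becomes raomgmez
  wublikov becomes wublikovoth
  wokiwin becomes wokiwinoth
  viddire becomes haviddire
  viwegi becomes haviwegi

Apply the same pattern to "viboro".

haviboro

gumbetes and bohis both end in -s yet inflect differently (guommbetes, bohisoth), so the final letter is not what conditions the rule; the first letter is.
"viboro" begins with v-. The stems beginning with v- (vumo → havumo, viwegi → haviwegi, viddire → haviddire) add the prefix ha-.
The other patterns: stems beginning with g- or r- insert -om- after the first vowel; stems beginning with b- or w- add -oth.
So viboro → haviboro.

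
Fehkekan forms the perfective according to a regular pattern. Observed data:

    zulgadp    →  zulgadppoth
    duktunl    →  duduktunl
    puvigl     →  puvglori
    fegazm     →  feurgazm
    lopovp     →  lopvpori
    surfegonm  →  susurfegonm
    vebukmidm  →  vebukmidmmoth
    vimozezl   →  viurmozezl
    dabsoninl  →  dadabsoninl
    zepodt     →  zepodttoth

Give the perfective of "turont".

surfegonm and vebukmidm both end in -m yet inflect differently (susurfegonm, vebukmidmmoth), so the final letter is not what conditions the rule; the second-to-last letter is.
"turont" has second-to-last letter 'n'. The stems whose second-to-last letter is 'n' (surfegonm → susurfegonm, duktunl → duduktunl, dabsoninl → dadabsoninl) repeat the first consonant+vowel as a prefix.
The other patterns: stems whose second-to-last letter is 'd' double the final consonant and add -oth; stems whose second-to-last letter is 'z' insert -ur- after the first vowel; stems whose second-to-last letter is 'g' or 'v' delete the last vowel and add -ori.
So turont → tuturont.

tuturont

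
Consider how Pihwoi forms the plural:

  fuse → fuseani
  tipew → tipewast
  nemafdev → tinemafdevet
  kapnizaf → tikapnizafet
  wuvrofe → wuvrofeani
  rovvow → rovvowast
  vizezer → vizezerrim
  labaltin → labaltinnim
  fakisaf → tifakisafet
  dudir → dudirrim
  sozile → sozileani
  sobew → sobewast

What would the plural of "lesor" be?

"lesor" ends in -r. The stems ending in -r (vizezer → vizezerrim, dudir → dudirrim) double the final consonant and add -im.
So lesor → lesorrim.

lesorrim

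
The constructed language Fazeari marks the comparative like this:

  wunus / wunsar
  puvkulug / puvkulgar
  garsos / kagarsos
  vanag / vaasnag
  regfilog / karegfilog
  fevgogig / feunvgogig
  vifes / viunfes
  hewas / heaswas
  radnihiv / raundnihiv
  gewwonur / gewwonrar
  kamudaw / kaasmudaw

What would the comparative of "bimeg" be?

biunmeg

vifes and hewas both end in -s yet inflect differently (viunfes, heaswas), so the final letter is not what conditions the rule; the last vowel is.
"bimeg" has last vowel 'e'. The one such stem in the data (vifes → viunfes) inserts -un- after the first vowel (as do fevgogig, radnihiv), so the same rule applies.
The other patterns: stems whose last vowel is 'a' insert -as- after the first vowel; stems whose last vowel is 'o' add the prefix ka-; stems whose last vowel is 'u' delete the last vowel and add -ar.
So bimeg → biunmeg.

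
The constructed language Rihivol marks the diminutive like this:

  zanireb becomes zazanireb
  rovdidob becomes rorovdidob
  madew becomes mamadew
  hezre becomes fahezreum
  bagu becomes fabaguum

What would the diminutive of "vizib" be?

vivizib

hezre and madew both have last vowel 'e' yet inflect differently (fahezreum, mamadew), so the last vowel is not what conditions the rule; whether the stem ends in a vowel or a consonant is.
"vizib" ends in a consonant. The stems ending in a consonant (madew → mamadew, rovdidob → rorovdidob, zanireb → zazanireb) repeat the first consonant+vowel as a prefix.
So vizib → vivizib.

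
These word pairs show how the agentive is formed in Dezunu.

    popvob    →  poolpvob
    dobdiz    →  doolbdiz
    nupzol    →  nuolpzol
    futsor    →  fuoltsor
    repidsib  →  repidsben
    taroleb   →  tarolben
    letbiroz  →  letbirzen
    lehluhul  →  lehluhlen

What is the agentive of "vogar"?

popvob and repidsib both end in -b yet inflect differently (poolpvob, repidsben), so the final letter is not what conditions the rule; the number of vowels is.
"vogar" has 2 vowels. The stems with 2 vowels (popvob → poolpvob, dobdiz → doolbdiz, nupzol → nuolpzol) insert -ol- after the first vowel.
The other pattern: stems with 3 vowels delete the last vowel and add -en.
So vogar → voolgar.

voolgar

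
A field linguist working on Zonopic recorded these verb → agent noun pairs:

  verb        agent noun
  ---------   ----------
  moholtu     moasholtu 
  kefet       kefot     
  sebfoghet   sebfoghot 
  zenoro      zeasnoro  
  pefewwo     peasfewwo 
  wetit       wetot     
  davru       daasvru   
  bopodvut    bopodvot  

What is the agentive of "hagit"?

bopodvut and moholtu both have last vowel 'u' yet inflect differently (bopodvot, moasholtu), so the last vowel is not what conditions the rule; the final letter is.
"hagit" ends in -t. The stems ending in -t (sebfoghet → sebfoghot, bopodvut → bopodvot, kefet → kefot) change the last vowel to 'o'.
The other pattern: stems ending in -o or -u insert -as- after the first vowel.
So hagit → hagot.

hagot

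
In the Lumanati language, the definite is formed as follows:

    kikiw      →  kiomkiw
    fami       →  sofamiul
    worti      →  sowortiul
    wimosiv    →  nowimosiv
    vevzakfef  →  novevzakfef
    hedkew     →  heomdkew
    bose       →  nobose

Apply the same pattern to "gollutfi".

sogollutfiul

"gollutfi" ends in -i. The stems ending in -i (fami → sofamiul, worti → sowortiul) add so- … -ul around the stem.
The other patterns: stems ending in -w insert -om- after the first vowel; stems ending in -e, -f or -v add the prefix no-.
So gollutfi → sogollutfiul.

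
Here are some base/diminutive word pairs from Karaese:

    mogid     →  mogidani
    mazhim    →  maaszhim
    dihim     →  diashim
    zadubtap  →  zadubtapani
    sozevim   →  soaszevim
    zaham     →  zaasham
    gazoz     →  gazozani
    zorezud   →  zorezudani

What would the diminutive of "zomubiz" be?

zomubizani

"zomubiz" ends in -z. The one such stem in the data (gazoz → gazozani) adds -ani, so the same rule applies.
The other pattern: stems ending in -m insert -as- after the first vowel.
So zomubiz → zomubizani.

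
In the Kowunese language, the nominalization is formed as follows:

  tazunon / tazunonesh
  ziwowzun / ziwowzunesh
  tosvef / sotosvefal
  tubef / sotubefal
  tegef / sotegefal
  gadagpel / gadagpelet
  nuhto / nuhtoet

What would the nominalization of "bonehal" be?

bonehalet

tosvef and gadagpel both have last vowel 'e' yet inflect differently (sotosvefal, gadagpelet), so the last vowel is not what conditions the rule; the final letter is.
"bonehal" ends in -l. The one such stem in the data (gadagpel → gadagpelet) adds -et, so the same rule applies.
The other patterns: stems ending in -n add -esh; stems ending in -f add so- … -al around the stem.
So bonehal → bonehalet.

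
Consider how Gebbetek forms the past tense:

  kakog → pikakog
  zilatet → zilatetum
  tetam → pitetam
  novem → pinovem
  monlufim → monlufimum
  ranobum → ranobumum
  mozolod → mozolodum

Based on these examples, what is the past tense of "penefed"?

penefedum

monlufim and tetam both end in -m yet inflect differently (monlufimum, pitetam), so the final letter is not what conditions the rule; the number of vowels is.
"penefed" has 3 vowels. The stems with 3 vowels (mozolod → mozolodum, monlufim → monlufimum, ranobum → ranobumum) add -um.
The other pattern: stems with 2 vowels add the prefix pi-.
So penefed → penefedum.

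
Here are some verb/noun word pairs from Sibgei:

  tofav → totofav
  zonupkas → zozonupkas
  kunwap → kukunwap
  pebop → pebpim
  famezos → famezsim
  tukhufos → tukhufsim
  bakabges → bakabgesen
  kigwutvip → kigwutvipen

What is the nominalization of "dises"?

kunwap and pebop both end in -p yet inflect differently (kukunwap, pebpim), so the final letter is not what conditions the rule; the last vowel is.
"dises" has last vowel 'e'. The one such stem in the data (bakabges → bakabgesen) adds -en, so the same rule applies.
The other patterns: stems whose last vowel is 'a' repeat the first consonant+vowel as a prefix; stems whose last vowel is 'o' delete the last vowel and add -im.
So dises → disesen.

disesen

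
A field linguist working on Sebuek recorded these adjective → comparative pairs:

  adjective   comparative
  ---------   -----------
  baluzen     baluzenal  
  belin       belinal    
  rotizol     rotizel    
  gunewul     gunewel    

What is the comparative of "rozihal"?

rozihel

baluzen and rotizol both have 3 vowels yet inflect differently (baluzenal, rotizel), so the number of vowels is not what conditions the rule; the final letter is.
"rozihal" ends in -l. The stems ending in -l (rotizol → rotizel, gunewul → gunewel) change the last vowel to 'e'.
So rozihal → rozihel.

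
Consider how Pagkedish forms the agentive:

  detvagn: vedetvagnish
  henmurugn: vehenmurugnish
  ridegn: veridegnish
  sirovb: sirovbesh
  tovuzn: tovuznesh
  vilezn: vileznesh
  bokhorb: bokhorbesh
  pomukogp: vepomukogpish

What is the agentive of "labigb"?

velabigbish

detvagn and tovuzn both end in -n yet inflect differently (vedetvagnish, tovuznesh), so the final letter is not what conditions the rule; the second-to-last letter is.
"labigb" has second-to-last letter 'g'. The stems whose second-to-last letter is 'g' (detvagn → vedetvagnish, ridegn → veridegnish, pomukogp → vepomukogpish) add ve- … -ish around the stem.
The other pattern: stems whose second-to-last letter is 'r', 'v' or 'z' add -esh.
So labigb → velabigbish.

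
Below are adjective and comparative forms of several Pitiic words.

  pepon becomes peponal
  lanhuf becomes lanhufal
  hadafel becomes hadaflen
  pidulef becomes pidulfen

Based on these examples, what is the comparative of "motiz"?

"motiz" has 2 vowels. The stems with 2 vowels (lanhuf → lanhufal, pepon → peponal) add -al.
So motiz → motizal.

motizal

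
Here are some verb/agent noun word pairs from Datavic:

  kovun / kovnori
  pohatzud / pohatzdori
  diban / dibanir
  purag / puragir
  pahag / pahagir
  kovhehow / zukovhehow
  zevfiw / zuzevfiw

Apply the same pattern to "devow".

kovun and diban both end in -n yet inflect differently (kovnori, dibanir), so the final letter is not what conditions the rule; the last vowel is.
"devow" has last vowel 'o'. The one such stem in the data (kovhehow → zukovhehow) adds the prefix zu-, so the same rule applies.
The other patterns: stems whose last vowel is 'u' delete the last vowel and add -ori; stems whose last vowel is 'a' add -ir.
So devow → zudevow.

zudevow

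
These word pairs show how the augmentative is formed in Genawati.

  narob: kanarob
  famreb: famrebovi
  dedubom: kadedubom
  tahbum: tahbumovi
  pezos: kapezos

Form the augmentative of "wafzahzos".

kawafzahzos

dedubom and tahbum both end in -m yet inflect differently (kadedubom, tahbumovi), so the final letter is not what conditions the rule; the last vowel is.
"wafzahzos" has last vowel 'o'. The stems whose last vowel is 'o' (narob → kanarob, dedubom → kadedubom, pezos → kapezos) add the prefix ka-.
The other pattern: stems whose last vowel is 'e' or 'u' add -ovi.
So wafzahzos → kawafzahzos.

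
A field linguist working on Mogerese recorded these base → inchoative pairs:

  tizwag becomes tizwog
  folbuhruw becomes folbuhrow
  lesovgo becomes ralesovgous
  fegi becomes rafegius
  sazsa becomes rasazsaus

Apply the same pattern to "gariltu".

"gariltu" ends in a vowel. The stems ending in a vowel (lesovgo → ralesovgous, fegi → rafegius, sazsa → rasazsaus) add ra- … -us around the stem.
The other pattern: stems ending in a consonant change the last vowel to 'o'.
So gariltu → ragariltuus.

ragariltuus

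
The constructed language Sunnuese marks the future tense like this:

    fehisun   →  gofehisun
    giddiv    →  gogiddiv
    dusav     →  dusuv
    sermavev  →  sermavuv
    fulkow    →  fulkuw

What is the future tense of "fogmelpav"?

giddiv and dusav both end in -v yet inflect differently (gogiddiv, dusuv), so the final letter is not what conditions the rule; the last vowel is.
"fogmelpav" has last vowel 'a'. The one such stem in the data (dusav → dusuv) changes the last vowel to 'u' (as do sermavev, fulkow), so the same rule applies.
The other pattern: stems whose last vowel is 'i' or 'u' add the prefix go-.
So fogmelpav → fogmelpuv.

fogmelpuv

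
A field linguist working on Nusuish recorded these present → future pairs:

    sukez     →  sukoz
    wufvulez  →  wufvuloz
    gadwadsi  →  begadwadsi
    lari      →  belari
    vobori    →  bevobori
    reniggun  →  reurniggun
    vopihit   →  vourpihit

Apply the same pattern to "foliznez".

foliznoz

"foliznez" ends in -z. The stems ending in -z (sukez → sukoz, wufvulez → wufvuloz) change the last vowel to 'o'.
So foliznez → foliznoz.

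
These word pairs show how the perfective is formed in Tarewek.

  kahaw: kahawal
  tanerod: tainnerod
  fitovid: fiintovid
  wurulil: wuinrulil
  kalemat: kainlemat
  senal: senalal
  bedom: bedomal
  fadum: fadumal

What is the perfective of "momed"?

wurulil and senal both end in -l yet inflect differently (wuinrulil, senalal), so the final letter is not what conditions the rule; the number of vowels is.
"momed" has 2 vowels. The stems with 2 vowels (senal → senalal, fadum → fadumal, kahaw → kahawal) add -al.
So momed → momedal.

momedal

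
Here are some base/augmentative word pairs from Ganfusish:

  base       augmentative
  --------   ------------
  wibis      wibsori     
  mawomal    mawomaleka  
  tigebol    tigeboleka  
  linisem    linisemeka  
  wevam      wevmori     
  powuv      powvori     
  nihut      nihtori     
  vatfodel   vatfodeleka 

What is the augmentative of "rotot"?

rottori

wevam and linisem both end in -m yet inflect differently (wevmori, linisemeka), so the final letter is not what conditions the rule; the number of vowels is.
"rotot" has 2 vowels. The stems with 2 vowels (wibis → wibsori, powuv → powvori, wevam → wevmori) delete the last vowel and add -ori.
So rotot → rottori.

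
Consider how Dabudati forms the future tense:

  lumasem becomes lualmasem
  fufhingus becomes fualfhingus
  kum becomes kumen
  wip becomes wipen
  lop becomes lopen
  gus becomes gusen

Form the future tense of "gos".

gosen

"gos" has 1 vowel. The stems with 1 vowel (kum → kumen, wip → wipen, lop → lopen) add -en.
So gos → gosen.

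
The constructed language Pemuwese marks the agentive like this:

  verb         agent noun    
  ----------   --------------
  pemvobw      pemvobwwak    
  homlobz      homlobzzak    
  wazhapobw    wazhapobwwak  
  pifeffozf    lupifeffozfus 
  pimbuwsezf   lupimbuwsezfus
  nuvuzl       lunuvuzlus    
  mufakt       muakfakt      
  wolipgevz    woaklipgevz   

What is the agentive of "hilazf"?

homlobz and wolipgevz both end in -z yet inflect differently (homlobzzak, woaklipgevz), so the final letter is not what conditions the rule; the second-to-last letter is.
"hilazf" has second-to-last letter 'z'. The stems whose second-to-last letter is 'z' (pifeffozf → lupifeffozfus, pimbuwsezf → lupimbuwsezfus, nuvuzl → lunuvuzlus) add lu- … -us around the stem.
So hilazf → luhilazfus.

luhilazfus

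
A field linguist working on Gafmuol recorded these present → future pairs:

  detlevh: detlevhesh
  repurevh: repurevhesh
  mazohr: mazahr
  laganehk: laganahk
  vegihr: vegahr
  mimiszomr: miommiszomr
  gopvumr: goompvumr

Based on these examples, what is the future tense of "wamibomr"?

mazohr and mimiszomr both end in -r yet inflect differently (mazahr, miommiszomr), so the final letter is not what conditions the rule; the second-to-last letter is.
"wamibomr" has second-to-last letter 'm'. The stems whose second-to-last letter is 'm' (mimiszomr → miommiszomr, gopvumr → goompvumr) insert -om- after the first vowel.
So wamibomr → waommibomr.

waommibomr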